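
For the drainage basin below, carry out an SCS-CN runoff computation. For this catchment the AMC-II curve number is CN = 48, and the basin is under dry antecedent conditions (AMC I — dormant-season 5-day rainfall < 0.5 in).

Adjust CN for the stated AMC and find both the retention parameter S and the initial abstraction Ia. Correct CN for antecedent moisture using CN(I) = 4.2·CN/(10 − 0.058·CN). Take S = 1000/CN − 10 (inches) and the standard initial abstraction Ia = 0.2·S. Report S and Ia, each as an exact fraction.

S = 1625/63 in ≈ 25.794 in; Ia = 325/63 in ≈ 5.159 in

Adjust CN=48 to AMC I: 4.2·48/(10 − 0.058·48) → (1008/5) ÷ (902/125) = 12600/451 ≈ 27.938
Retention S: 1000/CN − 10 with CN=27.938 → S = 1625/63 ≈ 25.794 in
Ia = 0.2S: 0.2·25.794 = 5.159 in (exactly 325/63)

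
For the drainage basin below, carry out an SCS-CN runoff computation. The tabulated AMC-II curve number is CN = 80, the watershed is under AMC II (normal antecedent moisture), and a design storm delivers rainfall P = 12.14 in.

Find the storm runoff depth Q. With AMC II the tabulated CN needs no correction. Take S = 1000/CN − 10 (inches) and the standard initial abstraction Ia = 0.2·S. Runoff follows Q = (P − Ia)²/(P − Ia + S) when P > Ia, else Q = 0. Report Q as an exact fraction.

Q = 169362/17675 in ≈ 9.582 in

AMC II — tabulated CN = 80 applies directly.
Max retention: S = 1000/80 − 10 = 5/2 in (≈ 2.500 in)
Ia = 0.2·(5/2) = 1/2 in ≈ 0.500 in
Since P=12.140 > Ia=0.500: effective rainfall P−Ia = 291/25 in
Q = (291/25)²/((291/25) + 5/2) = (84681/625)/(707/50) = 169362/17675 in ≈ 9.582 in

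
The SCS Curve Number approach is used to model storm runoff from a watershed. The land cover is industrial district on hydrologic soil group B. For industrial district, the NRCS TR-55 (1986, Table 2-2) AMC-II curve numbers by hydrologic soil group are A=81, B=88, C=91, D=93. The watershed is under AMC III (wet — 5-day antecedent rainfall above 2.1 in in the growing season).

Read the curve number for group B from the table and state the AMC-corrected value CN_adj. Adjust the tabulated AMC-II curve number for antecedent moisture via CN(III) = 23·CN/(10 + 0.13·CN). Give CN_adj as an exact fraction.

CN_adj = 6325/67 ≈ 94.403

NRCS table: industrial district, soil group B → CN(II) = 88
Wet (AMC III): CN(III) = 23·88/(10 + 0.13·88) = 2024/(536/25) = 6325/67 ≈ 94.403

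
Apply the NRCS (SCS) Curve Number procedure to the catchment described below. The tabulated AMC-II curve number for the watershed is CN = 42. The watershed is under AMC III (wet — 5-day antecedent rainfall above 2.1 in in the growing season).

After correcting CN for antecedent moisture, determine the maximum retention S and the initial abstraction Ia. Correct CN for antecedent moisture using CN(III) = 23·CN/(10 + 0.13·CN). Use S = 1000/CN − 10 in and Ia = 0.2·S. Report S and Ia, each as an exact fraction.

Adjust CN=42 to AMC III: 23·42/(10 + 0.13·42) → 966 ÷ (773/50) = 48300/773 ≈ 62.484
Max retention: S = 1000/(48300/773) − 10 = 2900/483 in (≈ 6.004 in)
Ia = 0.2·(2900/483) = 580/483 in ≈ 1.201 in

S = 2900/483 in ≈ 6.004 in; Ia = 580/483 in ≈ 1.201 in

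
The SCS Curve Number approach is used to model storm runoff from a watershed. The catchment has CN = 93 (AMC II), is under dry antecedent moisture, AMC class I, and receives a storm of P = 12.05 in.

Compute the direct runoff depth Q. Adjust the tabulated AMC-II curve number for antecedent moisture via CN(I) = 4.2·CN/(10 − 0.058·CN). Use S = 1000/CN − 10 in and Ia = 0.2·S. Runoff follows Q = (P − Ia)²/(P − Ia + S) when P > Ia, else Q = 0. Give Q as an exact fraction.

Q = 4256127121/419833620 in ≈ 10.138 in

Adjust CN=93 to AMC I: 4.2·93/(10 − 0.058·93) → (1953/5) ÷ (2303/500) = 27900/329 ≈ 84.802
S = 1000/(27900/329) − 10 = 500/279 in ≈ 1.792 in
Initial abstraction Ia = S/5 = (500/279)/5 = 100/279 ≈ 0.358 in
P − Ia = 12.050 − 0.358 = 65239/5580 ≈ 11.692 in (> 0, runoff occurs)
Runoff Q = (P−Ia)²/(P−Ia+S) = (11.692)²/(11.692+1.792) = 4256127121/419833620 ≈ 10.138 in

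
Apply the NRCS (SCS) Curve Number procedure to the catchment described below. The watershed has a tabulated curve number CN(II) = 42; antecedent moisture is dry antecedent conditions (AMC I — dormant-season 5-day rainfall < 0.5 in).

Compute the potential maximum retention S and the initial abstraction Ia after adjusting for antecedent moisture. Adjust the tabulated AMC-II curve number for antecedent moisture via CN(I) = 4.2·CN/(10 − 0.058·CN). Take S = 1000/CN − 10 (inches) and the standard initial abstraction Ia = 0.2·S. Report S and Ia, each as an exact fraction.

S = 14500/441 in ≈ 32.880 in; Ia = 2900/441 in ≈ 6.576 in

Adjust CN=42 to AMC I: 4.2·42/(10 − 0.058·42) → (882/5) ÷ (1891/250) = 44100/1891 ≈ 23.321
Max retention: S = 1000/(44100/1891) − 10 = 14500/441 in (≈ 32.880 in)
Ia = 0.2·(14500/441) = 2900/441 in ≈ 6.576 in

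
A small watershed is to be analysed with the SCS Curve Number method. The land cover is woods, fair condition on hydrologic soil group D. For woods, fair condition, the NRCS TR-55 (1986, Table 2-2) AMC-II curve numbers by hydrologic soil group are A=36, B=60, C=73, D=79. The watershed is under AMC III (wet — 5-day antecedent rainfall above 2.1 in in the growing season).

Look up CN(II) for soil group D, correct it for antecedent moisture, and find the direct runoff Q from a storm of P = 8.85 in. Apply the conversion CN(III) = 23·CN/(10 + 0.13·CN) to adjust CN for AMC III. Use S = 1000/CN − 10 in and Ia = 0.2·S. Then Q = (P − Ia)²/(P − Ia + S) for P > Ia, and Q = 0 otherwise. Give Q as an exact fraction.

NRCS table: woods, fair condition, soil group D → CN(II) = 79
Wet (AMC III): CN(III) = 23·79/(10 + 0.13·79) = 1817/(2027/100) = 181700/2027 ≈ 89.640
Max retention: S = 1000/(181700/2027) − 10 = 2100/1817 in (≈ 1.156 in)
Initial abstraction Ia = S/5 = (2100/1817)/5 = 420/1817 ≈ 0.231 in
Excess rainfall: 8.850 − 0.231 = 8.619 in; P > Ia so Q > 0
Q = (313209/36340)²/((313209/36340) + 2100/1817) = (98099877681/1320595600)/(355209/36340) = 32699959227/4302765020 in ≈ 7.600 in

Q = 32699959227/4302765020 in ≈ 7.600 in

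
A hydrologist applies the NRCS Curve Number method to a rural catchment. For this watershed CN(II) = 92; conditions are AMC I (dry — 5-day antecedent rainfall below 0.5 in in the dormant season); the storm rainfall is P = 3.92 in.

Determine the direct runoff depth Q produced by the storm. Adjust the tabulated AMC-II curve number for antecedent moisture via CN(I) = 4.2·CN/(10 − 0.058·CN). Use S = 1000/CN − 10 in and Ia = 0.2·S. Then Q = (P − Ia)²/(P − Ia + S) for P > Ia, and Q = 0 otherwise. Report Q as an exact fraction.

Q = 896083778/406529025 in ≈ 2.204 in

Adjust CN=92 to AMC I: 4.2·92/(10 − 0.058·92) → (1932/5) ÷ (583/125) = 48300/583 ≈ 82.847
Max retention: S = 1000/(48300/583) − 10 = 1000/483 in (≈ 2.070 in)
Ia = 0.2·(1000/483) = 200/483 in ≈ 0.414 in
Since P=3.920 > Ia=0.414: effective rainfall P−Ia = 42334/12075 in
Runoff Q = (P−Ia)²/(P−Ia+S) = (3.506)²/(3.506+2.070) = 896083778/406529025 ≈ 2.204 in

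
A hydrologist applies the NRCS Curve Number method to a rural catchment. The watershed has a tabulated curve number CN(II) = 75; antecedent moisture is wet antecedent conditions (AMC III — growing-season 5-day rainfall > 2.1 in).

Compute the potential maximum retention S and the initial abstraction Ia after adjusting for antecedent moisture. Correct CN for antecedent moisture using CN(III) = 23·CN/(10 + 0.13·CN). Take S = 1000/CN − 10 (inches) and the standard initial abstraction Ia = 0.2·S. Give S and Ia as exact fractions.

Wet (AMC III): CN(III) = 23·75/(10 + 0.13·75) = 1725/(79/4) = 6900/79 ≈ 87.342
Retention S: 1000/CN − 10 with CN=87.342 → S = 100/69 ≈ 1.449 in
Ia = 0.2S: 0.2·1.449 = 0.290 in (exactly 20/69)

S = 100/69 in ≈ 1.449 in; Ia = 20/69 in ≈ 0.290 in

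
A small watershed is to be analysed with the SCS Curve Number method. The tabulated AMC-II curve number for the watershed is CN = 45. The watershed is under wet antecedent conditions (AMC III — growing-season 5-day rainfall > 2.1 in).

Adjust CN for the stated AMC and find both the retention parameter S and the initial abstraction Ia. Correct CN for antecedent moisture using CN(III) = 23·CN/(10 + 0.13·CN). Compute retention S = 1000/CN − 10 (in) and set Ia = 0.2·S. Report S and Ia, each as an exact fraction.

S = 1100/207 in ≈ 5.314 in; Ia = 220/207 in ≈ 1.063 in

CN(III) from CN(II)=45: (23·45)/(10 + 0.13·45) = 20700/317 ≈ 65.300
S = 1000/(20700/317) − 10 = 1100/207 in ≈ 5.314 in
Ia = 0.2·(1100/207) = 220/207 in ≈ 1.063 in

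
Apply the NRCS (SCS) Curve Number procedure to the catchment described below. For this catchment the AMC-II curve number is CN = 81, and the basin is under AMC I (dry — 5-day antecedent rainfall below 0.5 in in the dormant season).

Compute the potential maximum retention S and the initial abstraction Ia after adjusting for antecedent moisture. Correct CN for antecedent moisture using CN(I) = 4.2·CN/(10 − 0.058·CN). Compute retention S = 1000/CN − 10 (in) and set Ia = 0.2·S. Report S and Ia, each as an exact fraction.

S = 9500/1701 in ≈ 5.585 in; Ia = 1900/1701 in ≈ 1.117 in

Adjust CN=81 to AMC I: 4.2·81/(10 − 0.058·81) → (1701/5) ÷ (2651/500) = 170100/2651 ≈ 64.164
Max retention: S = 1000/(170100/2651) − 10 = 9500/1701 in (≈ 5.585 in)
Ia = 0.2·(9500/1701) = 1900/1701 in ≈ 1.117 in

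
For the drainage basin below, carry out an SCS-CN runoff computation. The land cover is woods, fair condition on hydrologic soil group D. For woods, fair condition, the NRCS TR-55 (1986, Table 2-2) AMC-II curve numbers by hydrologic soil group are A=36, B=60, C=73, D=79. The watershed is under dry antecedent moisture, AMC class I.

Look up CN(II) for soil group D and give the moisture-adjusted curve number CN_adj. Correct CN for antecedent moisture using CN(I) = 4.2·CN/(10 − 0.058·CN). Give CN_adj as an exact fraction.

CN_adj = 7900/129 ≈ 61.240

NRCS table: woods, fair condition, soil group D → CN(II) = 79
Adjust CN=79 to AMC I: 4.2·79/(10 − 0.058·79) → (1659/5) ÷ (2709/500) = 7900/129 ≈ 61.240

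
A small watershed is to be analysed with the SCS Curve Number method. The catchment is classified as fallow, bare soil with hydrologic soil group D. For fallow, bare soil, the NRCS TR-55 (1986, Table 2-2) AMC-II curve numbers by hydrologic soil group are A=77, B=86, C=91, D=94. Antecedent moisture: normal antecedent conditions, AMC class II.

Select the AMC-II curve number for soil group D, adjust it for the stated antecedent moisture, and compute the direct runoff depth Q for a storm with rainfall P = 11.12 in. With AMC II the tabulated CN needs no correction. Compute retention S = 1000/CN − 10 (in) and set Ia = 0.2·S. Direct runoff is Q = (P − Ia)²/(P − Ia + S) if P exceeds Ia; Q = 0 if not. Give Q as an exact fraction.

NRCS table: fallow, bare soil, soil group D → CN(II) = 94
CN(II) = 94; AMC II needs no correction.
Retention S: 1000/CN − 10 with CN=94.000 → S = 30/47 ≈ 0.638 in
Ia = 0.2S: 0.2·0.638 = 0.128 in (exactly 6/47)
P − Ia = 11.120 − 0.128 = 12916/1175 ≈ 10.992 in (> 0, runoff occurs)
Runoff Q = (P−Ia)²/(P−Ia+S) = (10.992)²/(10.992+0.638) = 83411528/8028775 ≈ 10.389 in

Q = 83411528/8028775 in ≈ 10.389 in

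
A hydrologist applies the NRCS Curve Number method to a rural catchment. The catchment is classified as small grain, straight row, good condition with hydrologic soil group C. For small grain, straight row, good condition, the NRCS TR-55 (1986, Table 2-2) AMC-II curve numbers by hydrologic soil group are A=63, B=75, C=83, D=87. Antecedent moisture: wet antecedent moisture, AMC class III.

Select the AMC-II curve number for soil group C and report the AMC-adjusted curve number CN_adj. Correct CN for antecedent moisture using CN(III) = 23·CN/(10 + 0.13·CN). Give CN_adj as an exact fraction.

CN_adj = 190900/2079 ≈ 91.823

NRCS table: small grain, straight row, good condition, soil group C → CN(II) = 83
CN(III) from CN(II)=83: (23·83)/(10 + 0.13·83) = 190900/2079 ≈ 91.823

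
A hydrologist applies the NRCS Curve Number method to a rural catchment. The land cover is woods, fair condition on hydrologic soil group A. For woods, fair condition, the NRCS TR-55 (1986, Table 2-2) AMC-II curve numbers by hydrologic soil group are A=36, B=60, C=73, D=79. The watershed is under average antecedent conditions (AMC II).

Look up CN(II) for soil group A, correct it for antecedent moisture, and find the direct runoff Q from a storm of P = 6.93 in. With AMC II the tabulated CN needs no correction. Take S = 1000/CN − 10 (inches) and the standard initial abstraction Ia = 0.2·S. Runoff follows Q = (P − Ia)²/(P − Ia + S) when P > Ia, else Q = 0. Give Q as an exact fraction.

NRCS table: woods, fair condition, soil group A → CN(II) = 36
Average conditions: CN = 36 (no AMC adjustment).
Retention S: 1000/CN − 10 with CN=36.000 → S = 160/9 ≈ 17.778 in
Initial abstraction Ia = S/5 = (160/9)/5 = 32/9 ≈ 3.556 in
Excess rainfall: 6.930 − 3.556 = 3.374 in; P > Ia so Q > 0
Q = (3037/900)²/((3037/900) + 160/9) = (9223369/810000)/(19037/900) = 9223369/17133300 in ≈ 0.538 in

Q = 9223369/17133300 in ≈ 0.538 in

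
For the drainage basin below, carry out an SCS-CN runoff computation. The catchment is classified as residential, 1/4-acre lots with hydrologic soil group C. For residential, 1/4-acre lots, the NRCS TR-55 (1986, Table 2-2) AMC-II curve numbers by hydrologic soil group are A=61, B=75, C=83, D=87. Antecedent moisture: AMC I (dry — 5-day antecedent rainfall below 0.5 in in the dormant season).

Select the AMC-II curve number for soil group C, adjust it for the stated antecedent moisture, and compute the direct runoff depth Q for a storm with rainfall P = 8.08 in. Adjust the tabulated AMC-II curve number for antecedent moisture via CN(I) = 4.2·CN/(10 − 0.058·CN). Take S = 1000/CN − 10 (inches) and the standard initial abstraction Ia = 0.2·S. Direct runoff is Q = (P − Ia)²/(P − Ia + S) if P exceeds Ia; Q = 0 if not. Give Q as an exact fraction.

NRCS table: residential, 1/4-acre lots, soil group C → CN(II) = 83
Adjust CN=83 to AMC I: 4.2·83/(10 − 0.058·83) → (1743/5) ÷ (2593/500) = 174300/2593 ≈ 67.219
Retention S: 1000/CN − 10 with CN=67.219 → S = 8500/1743 ≈ 4.877 in
Ia = 0.2S: 0.2·4.877 = 0.975 in (exactly 1700/1743)
Since P=8.080 > Ia=0.975: effective rainfall P−Ia = 309586/43575 in
Runoff Q = (P−Ia)²/(P−Ia+S) = (7.105)²/(7.105+4.877) = 47921745698/11374948725 ≈ 4.213 in

Q = 47921745698/11374948725 in ≈ 4.213 in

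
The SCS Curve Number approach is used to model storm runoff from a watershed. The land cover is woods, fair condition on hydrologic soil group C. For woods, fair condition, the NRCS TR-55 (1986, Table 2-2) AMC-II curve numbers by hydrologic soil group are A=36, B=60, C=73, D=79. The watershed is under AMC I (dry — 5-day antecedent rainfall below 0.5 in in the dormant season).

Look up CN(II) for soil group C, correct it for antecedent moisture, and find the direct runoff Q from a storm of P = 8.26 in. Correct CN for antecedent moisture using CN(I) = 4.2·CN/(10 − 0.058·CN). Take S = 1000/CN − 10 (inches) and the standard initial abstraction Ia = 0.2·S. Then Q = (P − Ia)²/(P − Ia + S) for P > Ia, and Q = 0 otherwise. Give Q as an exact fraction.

NRCS table: woods, fair condition, soil group C → CN(II) = 73
Adjust CN=73 to AMC I: 4.2·73/(10 − 0.058·73) → (1533/5) ÷ (2883/500) = 51100/961 ≈ 53.174
S = 1000/(51100/961) − 10 = 4500/511 in ≈ 8.806 in
Ia = 0.2S: 0.2·8.806 = 1.761 in (exactly 900/511)
Excess rainfall: 8.260 − 1.761 = 6.499 in; P > Ia so Q > 0
Q: (166043/25550)² ÷ (391043/25550) = 27570277849/9991148650 in (≈ 2.759 in)

Q = 27570277849/9991148650 in ≈ 2.759 in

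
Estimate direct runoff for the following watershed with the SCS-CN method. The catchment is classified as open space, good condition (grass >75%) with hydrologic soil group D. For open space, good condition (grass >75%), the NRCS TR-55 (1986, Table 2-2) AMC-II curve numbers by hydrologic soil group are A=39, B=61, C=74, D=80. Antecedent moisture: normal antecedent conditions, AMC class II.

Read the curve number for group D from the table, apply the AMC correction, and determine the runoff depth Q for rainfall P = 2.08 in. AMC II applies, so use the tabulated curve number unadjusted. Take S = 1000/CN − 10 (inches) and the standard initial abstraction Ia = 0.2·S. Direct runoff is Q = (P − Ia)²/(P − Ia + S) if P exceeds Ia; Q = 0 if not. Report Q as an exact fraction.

NRCS table: open space, good condition (grass >75%), soil group D → CN(II) = 80
AMC II — tabulated CN = 80 applies directly.
S = 1000/80 − 10 = 5/2 in ≈ 2.500 in
Ia = 0.2·(5/2) = 1/2 in ≈ 0.500 in
Since P=2.080 > Ia=0.500: effective rainfall P−Ia = 79/50 in
Q: (79/50)² ÷ (102/25) = 6241/10200 in (≈ 0.612 in)

Q = 6241/10200 in ≈ 0.612 in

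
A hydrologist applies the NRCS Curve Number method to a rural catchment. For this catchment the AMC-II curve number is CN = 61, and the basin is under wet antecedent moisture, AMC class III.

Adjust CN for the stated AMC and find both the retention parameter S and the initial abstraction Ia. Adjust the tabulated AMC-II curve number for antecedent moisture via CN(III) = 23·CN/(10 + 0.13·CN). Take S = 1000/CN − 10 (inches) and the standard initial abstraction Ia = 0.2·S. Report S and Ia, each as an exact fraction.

Wet (AMC III): CN(III) = 23·61/(10 + 0.13·61) = 1403/(1793/100) = 140300/1793 ≈ 78.249
Max retention: S = 1000/(140300/1793) − 10 = 3900/1403 in (≈ 2.780 in)
Ia = 0.2·(3900/1403) = 780/1403 in ≈ 0.556 in

S = 3900/1403 in ≈ 2.780 in; Ia = 780/1403 in ≈ 0.556 in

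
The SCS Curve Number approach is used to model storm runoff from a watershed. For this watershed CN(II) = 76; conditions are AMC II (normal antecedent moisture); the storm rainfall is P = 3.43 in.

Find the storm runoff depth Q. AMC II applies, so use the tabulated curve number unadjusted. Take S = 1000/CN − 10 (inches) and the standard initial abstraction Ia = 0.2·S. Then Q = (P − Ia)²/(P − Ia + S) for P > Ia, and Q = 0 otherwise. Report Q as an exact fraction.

Q = 28270489/21502300 in ≈ 1.315 in

AMC II — tabulated CN = 76 applies directly.
Retention S: 1000/CN − 10 with CN=76.000 → S = 60/19 ≈ 3.158 in
Ia = 0.2·(60/19) = 12/19 in ≈ 0.632 in
Excess rainfall: 3.430 − 0.632 = 2.798 in; P > Ia so Q > 0
Q: (5317/1900)² ÷ (11317/1900) = 28270489/21502300 in (≈ 1.315 in)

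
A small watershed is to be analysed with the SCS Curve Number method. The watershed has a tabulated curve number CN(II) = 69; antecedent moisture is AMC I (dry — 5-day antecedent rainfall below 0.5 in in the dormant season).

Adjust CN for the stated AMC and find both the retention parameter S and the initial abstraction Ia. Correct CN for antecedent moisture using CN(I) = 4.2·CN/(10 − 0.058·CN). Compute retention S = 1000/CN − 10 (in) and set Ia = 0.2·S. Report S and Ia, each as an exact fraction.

S = 15500/1449 in ≈ 10.697 in; Ia = 3100/1449 in ≈ 2.139 in

Dry (AMC I): CN(I) = 4.2·69/(10 − 0.058·69) = (1449/5)/(2999/500) = 144900/2999 ≈ 48.316
Retention S: 1000/CN − 10 with CN=48.316 → S = 15500/1449 ≈ 10.697 in
Ia = 0.2·(15500/1449) = 3100/1449 in ≈ 2.139 in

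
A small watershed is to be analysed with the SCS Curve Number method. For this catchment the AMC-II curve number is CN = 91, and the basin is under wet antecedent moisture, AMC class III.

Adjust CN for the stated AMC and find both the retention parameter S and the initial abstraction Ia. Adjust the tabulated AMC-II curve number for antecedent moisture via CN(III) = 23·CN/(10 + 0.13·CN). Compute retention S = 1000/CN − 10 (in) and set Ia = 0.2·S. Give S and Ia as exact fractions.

S = 900/2093 in ≈ 0.430 in; Ia = 180/2093 in ≈ 0.086 in

Adjust CN=91 to AMC III: 23·91/(10 + 0.13·91) → 2093 ÷ (2183/100) = 209300/2183 ≈ 95.877
S = 1000/(209300/2183) − 10 = 900/2093 in ≈ 0.430 in
Ia = 0.2S: 0.2·0.430 = 0.086 in (exactly 180/2093)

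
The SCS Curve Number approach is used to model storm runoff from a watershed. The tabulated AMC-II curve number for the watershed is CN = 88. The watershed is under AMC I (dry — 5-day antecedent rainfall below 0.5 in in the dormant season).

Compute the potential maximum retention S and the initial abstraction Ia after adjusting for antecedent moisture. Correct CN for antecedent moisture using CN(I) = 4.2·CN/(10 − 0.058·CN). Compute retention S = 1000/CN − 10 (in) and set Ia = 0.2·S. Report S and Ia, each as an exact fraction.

S = 250/77 in ≈ 3.247 in; Ia = 50/77 in ≈ 0.649 in

Adjust CN=88 to AMC I: 4.2·88/(10 − 0.058·88) → (1848/5) ÷ (612/125) = 3850/51 ≈ 75.490
Retention S: 1000/CN − 10 with CN=75.490 → S = 250/77 ≈ 3.247 in
Ia = 0.2S: 0.2·3.247 = 0.649 in (exactly 50/77)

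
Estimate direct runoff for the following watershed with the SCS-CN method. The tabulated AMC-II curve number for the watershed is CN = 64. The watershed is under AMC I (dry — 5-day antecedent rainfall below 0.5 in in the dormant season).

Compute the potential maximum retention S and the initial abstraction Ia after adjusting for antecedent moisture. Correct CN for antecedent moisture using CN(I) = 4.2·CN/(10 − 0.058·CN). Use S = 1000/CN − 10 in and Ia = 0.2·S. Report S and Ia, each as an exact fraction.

S = 375/28 in ≈ 13.393 in; Ia = 75/28 in ≈ 2.679 in

CN(I) from CN(II)=64: (4.2·64)/(10 − 0.058·64) = 5600/131 ≈ 42.748
S = 1000/(5600/131) − 10 = 375/28 in ≈ 13.393 in
Ia = 0.2·(375/28) = 75/28 in ≈ 2.679 in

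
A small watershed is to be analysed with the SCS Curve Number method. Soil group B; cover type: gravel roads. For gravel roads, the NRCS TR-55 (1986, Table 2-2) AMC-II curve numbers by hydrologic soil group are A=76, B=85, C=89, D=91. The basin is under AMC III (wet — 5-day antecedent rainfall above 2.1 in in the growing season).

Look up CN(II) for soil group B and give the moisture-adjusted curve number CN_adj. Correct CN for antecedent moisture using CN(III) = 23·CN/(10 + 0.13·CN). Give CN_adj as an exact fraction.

NRCS table: gravel roads, soil group B → CN(II) = 85
Adjust CN=85 to AMC III: 23·85/(10 + 0.13·85) → 1955 ÷ (421/20) = 39100/421 ≈ 92.874

CN_adj = 39100/421 ≈ 92.874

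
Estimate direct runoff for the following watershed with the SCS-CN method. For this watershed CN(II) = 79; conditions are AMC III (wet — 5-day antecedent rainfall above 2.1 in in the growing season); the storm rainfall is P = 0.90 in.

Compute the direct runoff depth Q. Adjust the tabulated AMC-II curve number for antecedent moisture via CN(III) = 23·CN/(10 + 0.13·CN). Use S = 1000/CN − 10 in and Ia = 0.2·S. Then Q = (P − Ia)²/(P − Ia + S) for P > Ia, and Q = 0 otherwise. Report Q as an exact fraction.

Wet (AMC III): CN(III) = 23·79/(10 + 0.13·79) = 1817/(2027/100) = 181700/2027 ≈ 89.640
S = 1000/(181700/2027) − 10 = 2100/1817 in ≈ 1.156 in
Ia = 0.2S: 0.2·1.156 = 0.231 in (exactly 420/1817)
Excess rainfall: 0.900 − 0.231 = 0.669 in; P > Ia so Q > 0
Q = (12153/18170)²/((12153/18170) + 2100/1817) = (147695409/330148900)/(33153/18170) = 49231803/200796670 in ≈ 0.245 in

Q = 49231803/200796670 in ≈ 0.245 in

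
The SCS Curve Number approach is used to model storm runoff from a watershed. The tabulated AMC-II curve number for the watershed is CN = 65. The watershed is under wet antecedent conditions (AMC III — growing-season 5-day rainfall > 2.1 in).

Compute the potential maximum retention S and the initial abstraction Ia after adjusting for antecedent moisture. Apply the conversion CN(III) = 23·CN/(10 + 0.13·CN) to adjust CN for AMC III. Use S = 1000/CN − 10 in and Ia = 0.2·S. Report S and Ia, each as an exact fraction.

S = 700/299 in ≈ 2.341 in; Ia = 140/299 in ≈ 0.468 in

Adjust CN=65 to AMC III: 23·65/(10 + 0.13·65) → 1495 ÷ (369/20) = 29900/369 ≈ 81.030
Retention S: 1000/CN − 10 with CN=81.030 → S = 700/299 ≈ 2.341 in
Ia = 0.2·(700/299) = 140/299 in ≈ 0.468 in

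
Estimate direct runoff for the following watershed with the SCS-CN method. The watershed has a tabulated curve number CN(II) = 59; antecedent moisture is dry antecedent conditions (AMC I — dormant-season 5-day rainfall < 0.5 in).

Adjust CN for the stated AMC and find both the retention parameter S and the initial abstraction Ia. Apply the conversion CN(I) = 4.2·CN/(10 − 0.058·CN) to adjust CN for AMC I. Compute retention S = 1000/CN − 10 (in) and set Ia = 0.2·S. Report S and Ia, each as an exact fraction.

Adjust CN=59 to AMC I: 4.2·59/(10 − 0.058·59) → (1239/5) ÷ (3289/500) = 123900/3289 ≈ 37.671
Retention S: 1000/CN − 10 with CN=37.671 → S = 20500/1239 ≈ 16.546 in
Initial abstraction Ia = S/5 = (20500/1239)/5 = 4100/1239 ≈ 3.309 in

S = 20500/1239 in ≈ 16.546 in; Ia = 4100/1239 in ≈ 3.309 in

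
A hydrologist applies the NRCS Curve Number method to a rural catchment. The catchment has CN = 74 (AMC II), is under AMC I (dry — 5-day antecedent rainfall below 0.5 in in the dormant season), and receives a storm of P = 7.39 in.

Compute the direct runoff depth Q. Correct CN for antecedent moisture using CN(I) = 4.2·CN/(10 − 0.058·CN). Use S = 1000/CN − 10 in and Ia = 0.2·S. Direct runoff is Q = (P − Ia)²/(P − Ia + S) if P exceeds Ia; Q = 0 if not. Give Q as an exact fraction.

Q = 197316305209/85019573100 in ≈ 2.321 in

Dry (AMC I): CN(I) = 4.2·74/(10 − 0.058·74) = (1554/5)/(1427/250) = 77700/1427 ≈ 54.450
S = 1000/(77700/1427) − 10 = 6500/777 in ≈ 8.366 in
Ia = 0.2S: 0.2·8.366 = 1.673 in (exactly 1300/777)
Excess rainfall: 7.390 − 1.673 = 5.717 in; P > Ia so Q > 0
Q: (444203/77700)² ÷ (1094203/77700) = 197316305209/85019573100 in (≈ 2.321 in)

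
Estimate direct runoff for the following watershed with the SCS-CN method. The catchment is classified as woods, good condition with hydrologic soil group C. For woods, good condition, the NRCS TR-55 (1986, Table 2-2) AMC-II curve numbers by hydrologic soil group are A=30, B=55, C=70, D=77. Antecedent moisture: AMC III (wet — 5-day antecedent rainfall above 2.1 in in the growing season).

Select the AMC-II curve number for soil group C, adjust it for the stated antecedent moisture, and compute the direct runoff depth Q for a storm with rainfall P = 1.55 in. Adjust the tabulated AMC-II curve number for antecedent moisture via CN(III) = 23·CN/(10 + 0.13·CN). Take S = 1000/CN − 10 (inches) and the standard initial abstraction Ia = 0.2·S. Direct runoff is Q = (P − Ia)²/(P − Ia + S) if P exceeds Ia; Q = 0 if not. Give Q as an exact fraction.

Q = 14371681/31527020 in ≈ 0.456 in

NRCS table: woods, good condition, soil group C → CN(II) = 70
Wet (AMC III): CN(III) = 23·70/(10 + 0.13·70) = 1610/(191/10) = 16100/191 ≈ 84.293
Max retention: S = 1000/(16100/191) − 10 = 300/161 in (≈ 1.863 in)
Initial abstraction Ia = S/5 = (300/161)/5 = 60/161 ≈ 0.373 in
P − Ia = 1.550 − 0.373 = 3791/3220 ≈ 1.177 in (> 0, runoff occurs)
Runoff Q = (P−Ia)²/(P−Ia+S) = (1.177)²/(1.177+1.863) = 14371681/31527020 ≈ 0.456 in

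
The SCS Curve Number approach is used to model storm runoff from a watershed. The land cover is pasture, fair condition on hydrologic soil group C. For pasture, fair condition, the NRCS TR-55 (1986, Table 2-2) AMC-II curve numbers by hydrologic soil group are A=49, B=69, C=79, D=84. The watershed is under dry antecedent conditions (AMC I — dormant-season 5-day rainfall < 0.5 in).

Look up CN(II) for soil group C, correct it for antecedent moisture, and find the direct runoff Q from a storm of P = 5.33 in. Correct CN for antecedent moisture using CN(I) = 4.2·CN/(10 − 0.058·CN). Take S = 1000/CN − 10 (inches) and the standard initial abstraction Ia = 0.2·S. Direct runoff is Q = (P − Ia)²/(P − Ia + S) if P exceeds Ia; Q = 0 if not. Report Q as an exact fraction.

NRCS table: pasture, fair condition, soil group C → CN(II) = 79
Adjust CN=79 to AMC I: 4.2·79/(10 − 0.058·79) → (1659/5) ÷ (2709/500) = 7900/129 ≈ 61.240
Max retention: S = 1000/(7900/129) − 10 = 500/79 in (≈ 6.329 in)
Initial abstraction Ia = S/5 = (500/79)/5 = 100/79 ≈ 1.266 in
P − Ia = 5.330 − 1.266 = 32107/7900 ≈ 4.064 in (> 0, runoff occurs)
Q = (32107/7900)²/((32107/7900) + 500/79) = (1030859449/62410000)/(82107/7900) = 1030859449/648645300 in ≈ 1.589 in

Q = 1030859449/648645300 in ≈ 1.589 in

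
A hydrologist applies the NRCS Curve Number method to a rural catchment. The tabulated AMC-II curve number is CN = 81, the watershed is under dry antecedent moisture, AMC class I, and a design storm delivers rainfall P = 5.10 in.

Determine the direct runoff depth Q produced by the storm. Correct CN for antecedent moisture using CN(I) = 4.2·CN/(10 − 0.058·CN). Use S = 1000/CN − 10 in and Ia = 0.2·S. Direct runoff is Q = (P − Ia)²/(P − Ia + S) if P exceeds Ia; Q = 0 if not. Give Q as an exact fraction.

Q = 4590198001/2768394510 in ≈ 1.658 in

CN(I) from CN(II)=81: (4.2·81)/(10 − 0.058·81) = 170100/2651 ≈ 64.164
Retention S: 1000/CN − 10 with CN=64.164 → S = 9500/1701 ≈ 5.585 in
Initial abstraction Ia = S/5 = (9500/1701)/5 = 1900/1701 ≈ 1.117 in
Excess rainfall: 5.100 − 1.117 = 3.983 in; P > Ia so Q > 0
Q = (67751/17010)²/((67751/17010) + 9500/1701) = (4590198001/289340100)/(162751/17010) = 4590198001/2768394510 in ≈ 1.658 in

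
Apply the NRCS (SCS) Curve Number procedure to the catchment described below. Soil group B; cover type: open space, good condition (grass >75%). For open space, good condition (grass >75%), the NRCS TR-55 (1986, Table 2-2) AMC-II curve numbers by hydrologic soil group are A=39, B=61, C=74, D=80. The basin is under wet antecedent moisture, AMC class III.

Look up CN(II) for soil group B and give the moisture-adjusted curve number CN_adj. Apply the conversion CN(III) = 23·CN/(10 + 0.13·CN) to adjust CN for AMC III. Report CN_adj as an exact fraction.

NRCS table: open space, good condition (grass >75%), soil group B → CN(II) = 61
Wet (AMC III): CN(III) = 23·61/(10 + 0.13·61) = 1403/(1793/100) = 140300/1793 ≈ 78.249

CN_adj = 140300/1793 ≈ 78.249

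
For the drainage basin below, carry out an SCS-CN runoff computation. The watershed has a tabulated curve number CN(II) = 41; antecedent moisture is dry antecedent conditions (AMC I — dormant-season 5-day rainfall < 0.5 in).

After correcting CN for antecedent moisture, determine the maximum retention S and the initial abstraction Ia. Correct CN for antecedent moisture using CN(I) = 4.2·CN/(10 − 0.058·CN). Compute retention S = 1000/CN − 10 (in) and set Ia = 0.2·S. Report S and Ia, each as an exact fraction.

Adjust CN=41 to AMC I: 4.2·41/(10 − 0.058·41) → (861/5) ÷ (3811/500) = 86100/3811 ≈ 22.592
Retention S: 1000/CN − 10 with CN=22.592 → S = 29500/861 ≈ 34.262 in
Ia = 0.2S: 0.2·34.262 = 6.852 in (exactly 5900/861)

S = 29500/861 in ≈ 34.262 in; Ia = 5900/861 in ≈ 6.852 in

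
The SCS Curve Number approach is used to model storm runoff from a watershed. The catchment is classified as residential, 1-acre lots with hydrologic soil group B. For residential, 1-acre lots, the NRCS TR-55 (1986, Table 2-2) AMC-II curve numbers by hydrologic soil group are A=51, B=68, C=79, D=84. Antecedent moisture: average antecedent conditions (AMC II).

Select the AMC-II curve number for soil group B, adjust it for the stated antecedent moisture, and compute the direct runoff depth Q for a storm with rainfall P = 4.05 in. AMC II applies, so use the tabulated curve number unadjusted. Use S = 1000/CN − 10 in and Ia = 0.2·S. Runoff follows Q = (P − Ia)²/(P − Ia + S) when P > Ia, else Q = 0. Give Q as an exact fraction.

Q = 1117249/903380 in ≈ 1.237 in

NRCS table: residential, 1-acre lots, soil group B → CN(II) = 68
AMC II — tabulated CN = 68 applies directly.
Max retention: S = 1000/68 − 10 = 80/17 in (≈ 4.706 in)
Ia = 0.2·(80/17) = 16/17 in ≈ 0.941 in
P − Ia = 4.050 − 0.941 = 1057/340 ≈ 3.109 in (> 0, runoff occurs)
Q = (1057/340)²/((1057/340) + 80/17) = (1117249/115600)/(2657/340) = 1117249/903380 in ≈ 1.237 in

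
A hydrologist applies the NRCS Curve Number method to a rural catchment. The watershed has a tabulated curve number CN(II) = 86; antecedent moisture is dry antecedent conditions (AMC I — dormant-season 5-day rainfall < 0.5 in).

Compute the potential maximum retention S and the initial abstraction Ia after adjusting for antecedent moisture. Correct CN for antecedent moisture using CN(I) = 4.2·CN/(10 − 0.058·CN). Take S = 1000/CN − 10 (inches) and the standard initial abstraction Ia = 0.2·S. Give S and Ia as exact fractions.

CN(I) from CN(II)=86: (4.2·86)/(10 − 0.058·86) = 12900/179 ≈ 72.067
Max retention: S = 1000/(12900/179) − 10 = 500/129 in (≈ 3.876 in)
Ia = 0.2S: 0.2·3.876 = 0.775 in (exactly 100/129)

S = 500/129 in ≈ 3.876 in; Ia = 100/129 in ≈ 0.775 in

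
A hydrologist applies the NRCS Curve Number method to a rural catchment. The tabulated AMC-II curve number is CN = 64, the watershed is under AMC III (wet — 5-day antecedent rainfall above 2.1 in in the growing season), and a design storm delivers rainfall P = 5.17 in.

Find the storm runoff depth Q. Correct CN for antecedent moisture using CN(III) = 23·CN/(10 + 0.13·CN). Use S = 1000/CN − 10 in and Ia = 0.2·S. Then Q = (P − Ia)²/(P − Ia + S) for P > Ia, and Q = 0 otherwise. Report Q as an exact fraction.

Q = 28976689/9424825 in ≈ 3.075 in

Adjust CN=64 to AMC III: 23·64/(10 + 0.13·64) → 1472 ÷ (458/25) = 18400/229 ≈ 80.349
S = 1000/(18400/229) − 10 = 225/92 in ≈ 2.446 in
Ia = 0.2·(225/92) = 45/92 in ≈ 0.489 in
Excess rainfall: 5.170 − 0.489 = 4.681 in; P > Ia so Q > 0
Runoff Q = (P−Ia)²/(P−Ia+S) = (4.681)²/(4.681+2.446) = 28976689/9424825 ≈ 3.075 in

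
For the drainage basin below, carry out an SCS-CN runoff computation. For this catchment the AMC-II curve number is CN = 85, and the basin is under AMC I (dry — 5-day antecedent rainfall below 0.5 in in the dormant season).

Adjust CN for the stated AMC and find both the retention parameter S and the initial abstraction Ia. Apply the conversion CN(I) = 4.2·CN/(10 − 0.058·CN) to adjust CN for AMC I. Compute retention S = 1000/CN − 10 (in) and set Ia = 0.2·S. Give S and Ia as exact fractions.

CN(I) from CN(II)=85: (4.2·85)/(10 − 0.058·85) = 11900/169 ≈ 70.414
S = 1000/(11900/169) − 10 = 500/119 in ≈ 4.202 in
Initial abstraction Ia = S/5 = (500/119)/5 = 100/119 ≈ 0.840 in

S = 500/119 in ≈ 4.202 in; Ia = 100/119 in ≈ 0.840 in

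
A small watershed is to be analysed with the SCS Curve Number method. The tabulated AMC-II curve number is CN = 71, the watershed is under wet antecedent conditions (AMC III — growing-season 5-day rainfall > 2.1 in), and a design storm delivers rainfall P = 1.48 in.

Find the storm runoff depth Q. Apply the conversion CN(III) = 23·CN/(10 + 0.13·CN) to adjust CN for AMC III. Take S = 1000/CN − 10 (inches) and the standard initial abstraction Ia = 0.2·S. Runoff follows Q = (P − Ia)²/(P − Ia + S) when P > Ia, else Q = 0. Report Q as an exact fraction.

Adjust CN=71 to AMC III: 23·71/(10 + 0.13·71) → 1633 ÷ (1923/100) = 163300/1923 ≈ 84.919
Max retention: S = 1000/(163300/1923) − 10 = 2900/1633 in (≈ 1.776 in)
Ia = 0.2S: 0.2·1.776 = 0.355 in (exactly 580/1633)
Excess rainfall: 1.480 − 0.355 = 1.125 in; P > Ia so Q > 0
Runoff Q = (P−Ia)²/(P−Ia+S) = (1.125)²/(1.125+1.776) = 2108738241/4834537325 ≈ 0.436 in

Q = 2108738241/4834537325 in ≈ 0.436 in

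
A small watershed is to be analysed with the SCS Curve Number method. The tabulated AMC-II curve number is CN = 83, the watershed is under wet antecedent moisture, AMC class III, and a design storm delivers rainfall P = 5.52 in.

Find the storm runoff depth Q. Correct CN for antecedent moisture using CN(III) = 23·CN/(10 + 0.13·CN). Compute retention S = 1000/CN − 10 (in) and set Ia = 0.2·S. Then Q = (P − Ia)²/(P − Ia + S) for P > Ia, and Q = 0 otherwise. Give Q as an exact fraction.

Q = 32497711682/7097709725 in ≈ 4.579 in

Wet (AMC III): CN(III) = 23·83/(10 + 0.13·83) = 1909/(2079/100) = 190900/2079 ≈ 91.823
Max retention: S = 1000/(190900/2079) − 10 = 1700/1909 in (≈ 0.891 in)
Initial abstraction Ia = S/5 = (1700/1909)/5 = 340/1909 ≈ 0.178 in
Excess rainfall: 5.520 − 0.178 = 5.342 in; P > Ia so Q > 0
Q = (254942/47725)²/((254942/47725) + 1700/1909) = (64995423364/2277675625)/(297442/47725) = 32497711682/7097709725 in ≈ 4.579 in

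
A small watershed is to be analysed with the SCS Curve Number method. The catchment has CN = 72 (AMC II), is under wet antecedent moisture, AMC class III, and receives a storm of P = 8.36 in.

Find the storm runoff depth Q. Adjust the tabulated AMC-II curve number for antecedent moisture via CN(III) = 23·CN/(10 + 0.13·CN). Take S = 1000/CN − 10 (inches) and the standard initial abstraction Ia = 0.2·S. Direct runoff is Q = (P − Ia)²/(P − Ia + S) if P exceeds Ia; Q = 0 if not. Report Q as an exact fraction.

Q = 1723329169/260111025 in ≈ 6.625 in

CN(III) from CN(II)=72: (23·72)/(10 + 0.13·72) = 10350/121 ≈ 85.537
S = 1000/(10350/121) − 10 = 350/207 in ≈ 1.691 in
Initial abstraction Ia = S/5 = (350/207)/5 = 70/207 ≈ 0.338 in
Excess rainfall: 8.360 − 0.338 = 8.022 in; P > Ia so Q > 0
Q = (41513/5175)²/((41513/5175) + 350/207) = (1723329169/26780625)/(50263/5175) = 1723329169/260111025 in ≈ 6.625 in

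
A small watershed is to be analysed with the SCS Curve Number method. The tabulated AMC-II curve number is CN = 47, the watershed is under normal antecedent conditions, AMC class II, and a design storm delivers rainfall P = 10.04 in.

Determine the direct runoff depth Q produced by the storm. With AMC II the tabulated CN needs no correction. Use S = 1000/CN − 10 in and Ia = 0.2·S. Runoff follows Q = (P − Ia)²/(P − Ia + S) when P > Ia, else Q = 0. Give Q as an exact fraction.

Q = 83667609/26316475 in ≈ 3.179 in

AMC II — tabulated CN = 47 applies directly.
Max retention: S = 1000/47 − 10 = 530/47 in (≈ 11.277 in)
Initial abstraction Ia = S/5 = (530/47)/5 = 106/47 ≈ 2.255 in
Since P=10.040 > Ia=2.255: effective rainfall P−Ia = 9147/1175 in
Q = (9147/1175)²/((9147/1175) + 530/47) = (83667609/1380625)/(22397/1175) = 83667609/26316475 in ≈ 3.179 in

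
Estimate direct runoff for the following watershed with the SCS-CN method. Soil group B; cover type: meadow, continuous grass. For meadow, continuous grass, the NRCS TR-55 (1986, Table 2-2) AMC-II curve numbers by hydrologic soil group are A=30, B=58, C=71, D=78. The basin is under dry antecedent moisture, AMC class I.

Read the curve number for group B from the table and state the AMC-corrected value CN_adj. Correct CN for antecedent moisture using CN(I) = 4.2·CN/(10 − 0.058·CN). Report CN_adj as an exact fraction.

NRCS table: meadow, continuous grass, soil group B → CN(II) = 58
CN(I) from CN(II)=58: (4.2·58)/(10 − 0.058·58) = 2900/79 ≈ 36.709

CN_adj = 2900/79 ≈ 36.709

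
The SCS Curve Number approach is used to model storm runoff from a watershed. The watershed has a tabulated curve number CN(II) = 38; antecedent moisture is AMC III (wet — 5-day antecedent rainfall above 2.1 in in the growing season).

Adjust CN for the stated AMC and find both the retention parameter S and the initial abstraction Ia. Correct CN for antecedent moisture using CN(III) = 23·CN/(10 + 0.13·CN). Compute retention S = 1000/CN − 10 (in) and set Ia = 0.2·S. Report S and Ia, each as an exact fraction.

S = 3100/437 in ≈ 7.094 in; Ia = 620/437 in ≈ 1.419 in

Adjust CN=38 to AMC III: 23·38/(10 + 0.13·38) → 874 ÷ (747/50) = 43700/747 ≈ 58.501
Max retention: S = 1000/(43700/747) − 10 = 3100/437 in (≈ 7.094 in)
Ia = 0.2·(3100/437) = 620/437 in ≈ 1.419 in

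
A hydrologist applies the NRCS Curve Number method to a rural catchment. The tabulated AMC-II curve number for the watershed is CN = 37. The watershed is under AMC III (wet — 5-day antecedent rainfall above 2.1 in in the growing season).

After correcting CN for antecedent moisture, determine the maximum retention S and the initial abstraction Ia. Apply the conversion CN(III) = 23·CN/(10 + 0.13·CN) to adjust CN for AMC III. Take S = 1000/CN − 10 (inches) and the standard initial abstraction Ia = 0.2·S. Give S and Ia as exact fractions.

Adjust CN=37 to AMC III: 23·37/(10 + 0.13·37) → 851 ÷ (1481/100) = 85100/1481 ≈ 57.461
Max retention: S = 1000/(85100/1481) − 10 = 6300/851 in (≈ 7.403 in)
Ia = 0.2S: 0.2·7.403 = 1.481 in (exactly 1260/851)

S = 6300/851 in ≈ 7.403 in; Ia = 1260/851 in ≈ 1.481 in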